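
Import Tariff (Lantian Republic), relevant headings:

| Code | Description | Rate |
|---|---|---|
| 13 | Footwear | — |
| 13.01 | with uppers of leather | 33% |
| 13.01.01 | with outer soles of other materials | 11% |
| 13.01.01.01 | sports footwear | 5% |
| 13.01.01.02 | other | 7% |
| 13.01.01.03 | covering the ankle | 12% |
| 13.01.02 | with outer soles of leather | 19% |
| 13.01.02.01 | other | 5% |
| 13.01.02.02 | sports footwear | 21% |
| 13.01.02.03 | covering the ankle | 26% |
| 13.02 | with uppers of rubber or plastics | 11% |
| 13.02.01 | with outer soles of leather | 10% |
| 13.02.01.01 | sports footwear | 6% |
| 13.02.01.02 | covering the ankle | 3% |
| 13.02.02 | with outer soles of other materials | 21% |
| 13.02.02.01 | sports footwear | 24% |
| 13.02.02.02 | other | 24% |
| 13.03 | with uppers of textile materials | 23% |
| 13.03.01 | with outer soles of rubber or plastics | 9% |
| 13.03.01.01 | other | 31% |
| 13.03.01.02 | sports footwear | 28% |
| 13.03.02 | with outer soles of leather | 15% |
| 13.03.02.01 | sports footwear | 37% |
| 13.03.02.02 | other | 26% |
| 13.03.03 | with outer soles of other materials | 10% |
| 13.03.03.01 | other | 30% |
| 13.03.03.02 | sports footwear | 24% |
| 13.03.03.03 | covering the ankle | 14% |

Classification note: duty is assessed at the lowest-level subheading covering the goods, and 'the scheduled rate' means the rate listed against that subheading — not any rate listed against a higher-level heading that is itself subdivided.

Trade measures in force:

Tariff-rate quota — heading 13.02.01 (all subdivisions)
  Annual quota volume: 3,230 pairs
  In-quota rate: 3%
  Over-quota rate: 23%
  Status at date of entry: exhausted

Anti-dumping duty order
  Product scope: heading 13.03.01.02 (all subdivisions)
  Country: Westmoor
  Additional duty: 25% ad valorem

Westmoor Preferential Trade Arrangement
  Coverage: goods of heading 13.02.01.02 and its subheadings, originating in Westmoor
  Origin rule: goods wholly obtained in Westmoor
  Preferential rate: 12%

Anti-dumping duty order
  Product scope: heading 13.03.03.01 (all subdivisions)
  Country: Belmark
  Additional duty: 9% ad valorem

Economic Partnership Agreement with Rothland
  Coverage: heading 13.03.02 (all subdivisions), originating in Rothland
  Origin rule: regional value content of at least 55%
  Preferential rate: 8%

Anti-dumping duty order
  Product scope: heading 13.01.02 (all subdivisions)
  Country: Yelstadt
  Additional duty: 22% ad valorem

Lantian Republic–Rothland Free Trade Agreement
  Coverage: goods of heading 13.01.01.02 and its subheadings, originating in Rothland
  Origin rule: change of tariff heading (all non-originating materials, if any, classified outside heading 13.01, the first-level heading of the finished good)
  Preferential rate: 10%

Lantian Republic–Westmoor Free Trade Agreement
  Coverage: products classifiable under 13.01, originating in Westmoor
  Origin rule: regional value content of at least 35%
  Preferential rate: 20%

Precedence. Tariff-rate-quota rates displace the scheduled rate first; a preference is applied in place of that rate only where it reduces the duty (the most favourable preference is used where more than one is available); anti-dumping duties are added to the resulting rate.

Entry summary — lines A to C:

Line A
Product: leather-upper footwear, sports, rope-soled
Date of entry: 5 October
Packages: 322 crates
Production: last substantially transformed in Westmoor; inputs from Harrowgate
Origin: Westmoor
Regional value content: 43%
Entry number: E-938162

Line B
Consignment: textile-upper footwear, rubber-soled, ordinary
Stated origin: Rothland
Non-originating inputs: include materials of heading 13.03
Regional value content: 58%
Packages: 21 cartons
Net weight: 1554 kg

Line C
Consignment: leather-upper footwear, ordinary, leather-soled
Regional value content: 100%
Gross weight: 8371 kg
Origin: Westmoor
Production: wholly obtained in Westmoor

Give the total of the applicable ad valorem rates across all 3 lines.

41%

Line A: leather-upper → 13.01; rope-soled → 13.01.01; sports → 13.01.01.01. Scheduled 5%. Westmoor agreement on 13.02.01.02: 13.01.01.01 not covered; Westmoor agreement on 13.01: RVC ≥ 35% → 20% available; preference 20% not lower than 5% → no reduction. → 5%.
Line B: textile-upper → 13.03; rubber-soled → 13.03.01; ordinary → 13.03.01.01. Scheduled 31%. Rothland agreement on 13.03.02: 13.03.01.01 not covered; Rothland agreement on 13.01.01.02: 13.03.01.01 not covered. → 31%.
Line C: leather-upper → 13.01; leather-soled → 13.01.02; ordinary → 13.01.02.01. Scheduled 5%. Westmoor agreement on 13.02.01.02: 13.01.02.01 not covered; Westmoor agreement on 13.01: RVC ≥ 35% → 20% available; preference 20% not lower than 5% → no reduction. → 5%.
Sum: 5% + 31% + 5% = 41%.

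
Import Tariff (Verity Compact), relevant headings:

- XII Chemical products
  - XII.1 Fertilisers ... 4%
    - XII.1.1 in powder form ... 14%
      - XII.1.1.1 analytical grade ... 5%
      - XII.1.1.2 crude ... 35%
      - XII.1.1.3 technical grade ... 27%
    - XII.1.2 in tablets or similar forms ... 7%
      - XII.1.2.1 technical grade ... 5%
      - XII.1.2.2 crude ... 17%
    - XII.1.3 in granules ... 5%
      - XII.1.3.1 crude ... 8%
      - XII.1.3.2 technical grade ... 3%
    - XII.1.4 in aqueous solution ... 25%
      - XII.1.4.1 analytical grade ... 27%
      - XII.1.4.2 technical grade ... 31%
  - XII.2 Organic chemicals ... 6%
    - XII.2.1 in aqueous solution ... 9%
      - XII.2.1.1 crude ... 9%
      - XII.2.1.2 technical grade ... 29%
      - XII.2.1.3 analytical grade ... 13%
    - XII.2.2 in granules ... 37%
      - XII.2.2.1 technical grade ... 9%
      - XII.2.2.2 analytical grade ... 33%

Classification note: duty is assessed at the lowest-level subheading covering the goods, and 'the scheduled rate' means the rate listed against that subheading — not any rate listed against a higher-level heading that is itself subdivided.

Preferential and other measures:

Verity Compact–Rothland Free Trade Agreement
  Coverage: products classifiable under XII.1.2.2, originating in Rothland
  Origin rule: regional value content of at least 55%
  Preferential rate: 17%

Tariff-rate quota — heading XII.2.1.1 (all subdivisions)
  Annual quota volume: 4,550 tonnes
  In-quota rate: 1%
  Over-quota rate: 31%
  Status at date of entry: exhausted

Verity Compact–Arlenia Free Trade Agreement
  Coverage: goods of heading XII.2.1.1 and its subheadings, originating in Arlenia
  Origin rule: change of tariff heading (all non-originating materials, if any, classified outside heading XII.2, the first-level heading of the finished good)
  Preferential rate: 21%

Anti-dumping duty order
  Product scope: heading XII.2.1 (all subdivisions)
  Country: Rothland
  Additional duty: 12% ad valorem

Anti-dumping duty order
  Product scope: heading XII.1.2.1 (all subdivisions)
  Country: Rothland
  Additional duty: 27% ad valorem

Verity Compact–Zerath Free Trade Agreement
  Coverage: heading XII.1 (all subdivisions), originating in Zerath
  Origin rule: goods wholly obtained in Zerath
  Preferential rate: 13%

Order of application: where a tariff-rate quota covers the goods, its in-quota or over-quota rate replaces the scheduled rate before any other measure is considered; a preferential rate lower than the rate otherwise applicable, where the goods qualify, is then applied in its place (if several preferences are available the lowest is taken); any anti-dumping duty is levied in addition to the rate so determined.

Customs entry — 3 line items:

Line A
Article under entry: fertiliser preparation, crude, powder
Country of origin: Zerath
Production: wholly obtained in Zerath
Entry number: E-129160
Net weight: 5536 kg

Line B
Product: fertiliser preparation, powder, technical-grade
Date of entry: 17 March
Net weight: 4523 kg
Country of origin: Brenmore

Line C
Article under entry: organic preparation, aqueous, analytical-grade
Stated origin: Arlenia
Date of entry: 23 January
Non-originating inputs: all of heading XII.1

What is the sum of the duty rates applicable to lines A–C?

53%

Line A: fertiliser → XII.1; powder → XII.1.1; crude → XII.1.1.2. Scheduled 35%. Zerath agreement on XII.1: wholly obtained → 13% available; preferential 13%. → 13%.
Line B: fertiliser → XII.1; powder → XII.1.1; technical-grade → XII.1.1.3. Scheduled 27%. No special measure applies. → 27%.
Line C: organic → XII.2; aqueous → XII.2.1; analytical-grade → XII.2.1.3. Scheduled 13%. Arlenia agreement on XII.2.1.1: XII.2.1.3 not covered. → 13%.
Sum: 13% + 27% + 13% = 53%.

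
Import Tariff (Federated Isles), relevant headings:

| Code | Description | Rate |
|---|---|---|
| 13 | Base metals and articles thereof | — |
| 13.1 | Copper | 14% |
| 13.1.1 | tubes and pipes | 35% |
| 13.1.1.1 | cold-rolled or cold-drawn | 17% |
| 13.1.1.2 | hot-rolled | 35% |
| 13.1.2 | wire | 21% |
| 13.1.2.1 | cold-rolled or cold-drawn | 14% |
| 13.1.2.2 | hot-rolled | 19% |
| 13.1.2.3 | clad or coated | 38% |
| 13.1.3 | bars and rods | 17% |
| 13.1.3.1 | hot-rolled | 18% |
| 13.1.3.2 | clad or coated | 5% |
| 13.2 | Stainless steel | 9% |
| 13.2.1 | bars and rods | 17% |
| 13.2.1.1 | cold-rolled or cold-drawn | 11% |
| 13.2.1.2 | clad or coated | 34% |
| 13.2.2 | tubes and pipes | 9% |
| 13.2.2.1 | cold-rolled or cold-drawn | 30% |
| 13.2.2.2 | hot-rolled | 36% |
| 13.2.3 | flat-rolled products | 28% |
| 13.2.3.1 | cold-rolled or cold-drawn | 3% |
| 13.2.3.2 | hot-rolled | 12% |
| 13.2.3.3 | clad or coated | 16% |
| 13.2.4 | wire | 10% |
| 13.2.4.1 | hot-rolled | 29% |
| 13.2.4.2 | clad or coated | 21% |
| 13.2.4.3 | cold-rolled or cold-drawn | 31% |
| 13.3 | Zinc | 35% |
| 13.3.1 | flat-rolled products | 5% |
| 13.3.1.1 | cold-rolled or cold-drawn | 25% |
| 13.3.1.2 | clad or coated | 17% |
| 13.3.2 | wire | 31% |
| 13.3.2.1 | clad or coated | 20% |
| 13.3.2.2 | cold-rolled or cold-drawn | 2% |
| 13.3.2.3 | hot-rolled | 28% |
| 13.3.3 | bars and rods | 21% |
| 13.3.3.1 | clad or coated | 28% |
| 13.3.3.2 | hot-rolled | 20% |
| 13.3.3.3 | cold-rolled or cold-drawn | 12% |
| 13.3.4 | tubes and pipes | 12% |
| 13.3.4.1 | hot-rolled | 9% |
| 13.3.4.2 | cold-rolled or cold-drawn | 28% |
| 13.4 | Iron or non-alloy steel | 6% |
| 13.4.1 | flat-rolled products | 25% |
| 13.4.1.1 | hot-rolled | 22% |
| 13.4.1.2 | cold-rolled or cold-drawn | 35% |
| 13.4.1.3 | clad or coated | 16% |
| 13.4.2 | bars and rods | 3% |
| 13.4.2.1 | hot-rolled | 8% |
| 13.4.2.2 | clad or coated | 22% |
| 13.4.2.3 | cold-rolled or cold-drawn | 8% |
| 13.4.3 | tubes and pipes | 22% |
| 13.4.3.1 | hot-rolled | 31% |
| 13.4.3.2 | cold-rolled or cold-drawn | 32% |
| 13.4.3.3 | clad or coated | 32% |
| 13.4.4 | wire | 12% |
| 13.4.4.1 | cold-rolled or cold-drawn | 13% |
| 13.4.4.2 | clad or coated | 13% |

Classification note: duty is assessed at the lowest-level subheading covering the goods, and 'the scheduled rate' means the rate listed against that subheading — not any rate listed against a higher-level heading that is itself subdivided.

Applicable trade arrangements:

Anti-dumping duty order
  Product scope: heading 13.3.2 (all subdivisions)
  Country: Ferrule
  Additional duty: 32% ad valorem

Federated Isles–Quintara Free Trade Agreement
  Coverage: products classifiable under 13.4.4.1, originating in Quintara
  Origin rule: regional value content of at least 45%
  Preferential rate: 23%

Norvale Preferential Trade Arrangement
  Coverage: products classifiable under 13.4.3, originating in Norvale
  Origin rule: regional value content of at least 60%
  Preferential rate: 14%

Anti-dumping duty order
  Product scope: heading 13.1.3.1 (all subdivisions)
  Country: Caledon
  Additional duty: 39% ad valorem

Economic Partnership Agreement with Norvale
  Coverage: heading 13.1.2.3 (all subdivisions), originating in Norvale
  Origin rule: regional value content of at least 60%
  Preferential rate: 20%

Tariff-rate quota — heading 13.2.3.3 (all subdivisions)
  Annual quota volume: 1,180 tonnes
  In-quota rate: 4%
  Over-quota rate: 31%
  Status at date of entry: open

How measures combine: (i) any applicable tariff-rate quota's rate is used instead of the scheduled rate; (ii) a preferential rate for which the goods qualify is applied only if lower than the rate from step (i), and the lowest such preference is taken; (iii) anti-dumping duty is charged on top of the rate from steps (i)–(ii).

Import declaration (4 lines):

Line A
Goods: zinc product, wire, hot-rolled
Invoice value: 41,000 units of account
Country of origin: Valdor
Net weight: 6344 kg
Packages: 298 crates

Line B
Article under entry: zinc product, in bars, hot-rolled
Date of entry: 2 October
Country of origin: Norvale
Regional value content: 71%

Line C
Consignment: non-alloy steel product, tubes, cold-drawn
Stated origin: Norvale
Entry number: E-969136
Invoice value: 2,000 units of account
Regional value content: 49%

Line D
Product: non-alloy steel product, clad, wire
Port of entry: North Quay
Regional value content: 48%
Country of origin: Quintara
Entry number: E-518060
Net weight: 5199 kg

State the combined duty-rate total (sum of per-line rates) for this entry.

Line A: zinc → 13.3; wire → 13.3.2; hot-rolled → 13.3.2.3. Scheduled 28%. No special measure applies. → 28%.
Line B: zinc → 13.3; in bars → 13.3.3; hot-rolled → 13.3.3.2. Scheduled 20%. Norvale agreement on 13.4.3: 13.3.3.2 not covered; Norvale agreement on 13.1.2.3: 13.3.3.2 not covered. → 20%.
Line C: non-alloy steel → 13.4; tubes → 13.4.3; cold-drawn → 13.4.3.2. Scheduled 32%. Norvale agreement on 13.4.3: RVC < 60%; Norvale agreement on 13.1.2.3: 13.4.3.2 not covered. → 32%.
Line D: non-alloy steel → 13.4; wire → 13.4.4; clad → 13.4.4.2. Scheduled 13%. Quintara agreement on 13.4.4.1: 13.4.4.2 not covered. → 13%.
Sum: 28% + 20% + 32% + 13% = 93%.

93%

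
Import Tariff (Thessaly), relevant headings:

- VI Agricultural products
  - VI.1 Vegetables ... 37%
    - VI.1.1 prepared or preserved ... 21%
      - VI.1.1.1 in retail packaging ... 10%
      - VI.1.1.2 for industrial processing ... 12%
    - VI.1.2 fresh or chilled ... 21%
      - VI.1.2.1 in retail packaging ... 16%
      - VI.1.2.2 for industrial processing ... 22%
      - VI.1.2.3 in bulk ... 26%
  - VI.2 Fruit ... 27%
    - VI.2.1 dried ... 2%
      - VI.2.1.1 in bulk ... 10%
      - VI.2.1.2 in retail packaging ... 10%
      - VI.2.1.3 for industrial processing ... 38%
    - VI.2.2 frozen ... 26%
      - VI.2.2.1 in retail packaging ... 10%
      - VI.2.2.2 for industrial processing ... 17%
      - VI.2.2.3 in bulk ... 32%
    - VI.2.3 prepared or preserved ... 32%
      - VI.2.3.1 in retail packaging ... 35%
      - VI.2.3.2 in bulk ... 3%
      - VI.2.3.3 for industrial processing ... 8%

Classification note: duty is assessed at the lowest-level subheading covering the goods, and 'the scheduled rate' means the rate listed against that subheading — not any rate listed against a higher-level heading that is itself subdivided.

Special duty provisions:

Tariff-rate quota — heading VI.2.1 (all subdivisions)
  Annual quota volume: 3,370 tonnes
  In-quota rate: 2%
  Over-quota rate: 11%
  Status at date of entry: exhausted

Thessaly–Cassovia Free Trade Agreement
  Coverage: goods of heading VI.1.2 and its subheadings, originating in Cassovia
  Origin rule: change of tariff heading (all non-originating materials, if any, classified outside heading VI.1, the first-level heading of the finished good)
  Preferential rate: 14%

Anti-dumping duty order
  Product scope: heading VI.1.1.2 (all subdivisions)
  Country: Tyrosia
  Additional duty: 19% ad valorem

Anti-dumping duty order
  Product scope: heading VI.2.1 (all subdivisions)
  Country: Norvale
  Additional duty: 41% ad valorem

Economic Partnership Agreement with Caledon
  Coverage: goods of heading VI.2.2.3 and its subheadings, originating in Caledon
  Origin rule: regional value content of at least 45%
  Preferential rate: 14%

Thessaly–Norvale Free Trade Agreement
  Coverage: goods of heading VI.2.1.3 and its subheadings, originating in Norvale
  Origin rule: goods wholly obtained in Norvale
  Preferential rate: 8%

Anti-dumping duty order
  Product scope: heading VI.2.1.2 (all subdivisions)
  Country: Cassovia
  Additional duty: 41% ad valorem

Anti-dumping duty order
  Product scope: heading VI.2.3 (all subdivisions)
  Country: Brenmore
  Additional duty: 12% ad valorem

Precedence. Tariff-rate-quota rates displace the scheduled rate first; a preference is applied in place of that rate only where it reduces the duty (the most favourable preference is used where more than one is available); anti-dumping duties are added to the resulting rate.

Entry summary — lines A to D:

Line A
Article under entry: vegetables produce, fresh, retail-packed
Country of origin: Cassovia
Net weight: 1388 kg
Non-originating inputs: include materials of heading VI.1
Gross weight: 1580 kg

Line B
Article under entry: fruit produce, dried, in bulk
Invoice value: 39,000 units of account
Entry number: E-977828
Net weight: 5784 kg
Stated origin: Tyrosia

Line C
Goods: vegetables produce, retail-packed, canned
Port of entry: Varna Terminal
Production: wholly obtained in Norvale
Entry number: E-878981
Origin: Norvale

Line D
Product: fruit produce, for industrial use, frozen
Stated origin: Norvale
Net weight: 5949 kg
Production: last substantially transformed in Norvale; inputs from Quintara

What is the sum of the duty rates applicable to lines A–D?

54%

Line A: vegetables → VI.1; fresh → VI.1.2; retail-packed → VI.1.2.1. Scheduled 16%. Cassovia agreement on VI.1.2: CTH not met. → 16%.
Line B: fruit → VI.2; dried → VI.2.1; in bulk → VI.2.1.1. Scheduled 10%. quota on VI.2.1 exhausted → over-quota 11%. → 11%.
Line C: vegetables → VI.1; canned → VI.1.1; retail-packed → VI.1.1.1. Scheduled 10%. Norvale agreement on VI.2.1.3: VI.1.1.1 not covered. → 10%.
Line D: fruit → VI.2; frozen → VI.2.2; for industrial use → VI.2.2.2. Scheduled 17%. Norvale agreement on VI.2.1.3: VI.2.2.2 not covered. → 17%.
Sum: 16% + 11% + 10% + 17% = 54%.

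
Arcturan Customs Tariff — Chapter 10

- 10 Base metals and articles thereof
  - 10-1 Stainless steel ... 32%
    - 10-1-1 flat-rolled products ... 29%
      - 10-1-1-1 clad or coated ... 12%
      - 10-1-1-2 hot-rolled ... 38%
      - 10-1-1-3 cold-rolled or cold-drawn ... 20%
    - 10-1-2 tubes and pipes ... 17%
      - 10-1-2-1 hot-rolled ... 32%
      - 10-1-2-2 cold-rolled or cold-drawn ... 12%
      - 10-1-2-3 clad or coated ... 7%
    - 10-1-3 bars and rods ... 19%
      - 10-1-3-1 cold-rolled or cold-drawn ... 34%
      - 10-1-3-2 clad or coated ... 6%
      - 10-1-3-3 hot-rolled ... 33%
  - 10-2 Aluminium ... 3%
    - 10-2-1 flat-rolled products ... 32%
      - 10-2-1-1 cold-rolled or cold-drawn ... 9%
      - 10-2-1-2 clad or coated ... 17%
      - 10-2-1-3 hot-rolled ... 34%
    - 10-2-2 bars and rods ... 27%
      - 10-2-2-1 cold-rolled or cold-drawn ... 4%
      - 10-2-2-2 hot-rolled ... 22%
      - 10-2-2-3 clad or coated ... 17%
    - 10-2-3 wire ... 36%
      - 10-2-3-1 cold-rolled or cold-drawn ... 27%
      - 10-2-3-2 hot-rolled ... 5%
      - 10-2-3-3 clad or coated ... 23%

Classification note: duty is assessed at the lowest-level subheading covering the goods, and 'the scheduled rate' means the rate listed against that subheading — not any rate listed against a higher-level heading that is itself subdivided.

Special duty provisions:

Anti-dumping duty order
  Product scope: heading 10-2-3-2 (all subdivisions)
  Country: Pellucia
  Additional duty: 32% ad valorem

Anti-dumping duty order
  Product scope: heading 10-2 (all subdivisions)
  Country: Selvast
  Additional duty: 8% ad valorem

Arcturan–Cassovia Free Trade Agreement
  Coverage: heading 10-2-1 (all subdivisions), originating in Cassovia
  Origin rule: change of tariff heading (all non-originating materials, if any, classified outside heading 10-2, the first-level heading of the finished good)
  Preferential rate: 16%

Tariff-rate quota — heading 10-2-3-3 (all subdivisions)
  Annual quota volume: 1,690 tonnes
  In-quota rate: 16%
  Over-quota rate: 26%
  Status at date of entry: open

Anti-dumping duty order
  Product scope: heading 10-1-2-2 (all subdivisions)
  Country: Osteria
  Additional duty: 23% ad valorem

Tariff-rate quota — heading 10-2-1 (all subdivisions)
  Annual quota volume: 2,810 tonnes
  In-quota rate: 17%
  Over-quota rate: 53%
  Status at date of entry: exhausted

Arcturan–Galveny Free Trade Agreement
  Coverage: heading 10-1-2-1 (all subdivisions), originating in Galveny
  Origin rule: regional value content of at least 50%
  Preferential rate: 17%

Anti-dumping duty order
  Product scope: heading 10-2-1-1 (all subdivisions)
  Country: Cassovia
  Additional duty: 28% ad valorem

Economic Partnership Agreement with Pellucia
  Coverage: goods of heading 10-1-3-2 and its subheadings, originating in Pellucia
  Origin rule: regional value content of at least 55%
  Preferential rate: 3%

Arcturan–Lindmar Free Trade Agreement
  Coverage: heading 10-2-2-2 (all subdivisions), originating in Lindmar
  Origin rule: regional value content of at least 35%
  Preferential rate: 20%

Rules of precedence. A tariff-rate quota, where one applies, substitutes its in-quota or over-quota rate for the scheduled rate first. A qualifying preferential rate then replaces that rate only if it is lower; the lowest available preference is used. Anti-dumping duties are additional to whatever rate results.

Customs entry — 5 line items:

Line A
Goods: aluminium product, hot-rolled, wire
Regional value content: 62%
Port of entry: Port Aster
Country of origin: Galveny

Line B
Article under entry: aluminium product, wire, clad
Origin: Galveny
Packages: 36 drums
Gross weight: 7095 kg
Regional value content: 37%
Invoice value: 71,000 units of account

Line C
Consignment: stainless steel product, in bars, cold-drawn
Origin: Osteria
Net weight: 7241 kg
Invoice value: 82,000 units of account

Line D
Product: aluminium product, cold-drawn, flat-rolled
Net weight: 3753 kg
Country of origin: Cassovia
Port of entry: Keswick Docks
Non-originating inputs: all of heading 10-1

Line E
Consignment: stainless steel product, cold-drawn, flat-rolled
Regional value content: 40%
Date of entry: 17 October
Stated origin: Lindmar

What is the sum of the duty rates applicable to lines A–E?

119%

Line A: aluminium → 10-2; wire → 10-2-3; hot-rolled → 10-2-3-2. Scheduled 5%. Galveny agreement on 10-1-2-1: 10-2-3-2 not covered. → 5%.
Line B: aluminium → 10-2; wire → 10-2-3; clad → 10-2-3-3. Scheduled 23%. quota on 10-2-3-3 open → in-quota 16%; Galveny agreement on 10-1-2-1: 10-2-3-3 not covered. → 16%.
Line C: stainless steel → 10-1; in bars → 10-1-3; cold-drawn → 10-1-3-1. Scheduled 34%. No special measure applies. → 34%.
Line D: aluminium → 10-2; flat-rolled → 10-2-1; cold-drawn → 10-2-1-1. Scheduled 9%. quota on 10-2-1 exhausted → over-quota 53%; Cassovia agreement on 10-2-1: CTH met → 16% available; preferential 16%; anti-dumping (Cassovia, 10-2-1-1): +28%; total 16% + 28% = 44%. → 44%.
Line E: stainless steel → 10-1; flat-rolled → 10-1-1; cold-drawn → 10-1-1-3. Scheduled 20%. Lindmar agreement on 10-2-2-2: 10-1-1-3 not covered. → 20%.
Sum: 5% + 16% + 34% + 44% + 20% = 119%.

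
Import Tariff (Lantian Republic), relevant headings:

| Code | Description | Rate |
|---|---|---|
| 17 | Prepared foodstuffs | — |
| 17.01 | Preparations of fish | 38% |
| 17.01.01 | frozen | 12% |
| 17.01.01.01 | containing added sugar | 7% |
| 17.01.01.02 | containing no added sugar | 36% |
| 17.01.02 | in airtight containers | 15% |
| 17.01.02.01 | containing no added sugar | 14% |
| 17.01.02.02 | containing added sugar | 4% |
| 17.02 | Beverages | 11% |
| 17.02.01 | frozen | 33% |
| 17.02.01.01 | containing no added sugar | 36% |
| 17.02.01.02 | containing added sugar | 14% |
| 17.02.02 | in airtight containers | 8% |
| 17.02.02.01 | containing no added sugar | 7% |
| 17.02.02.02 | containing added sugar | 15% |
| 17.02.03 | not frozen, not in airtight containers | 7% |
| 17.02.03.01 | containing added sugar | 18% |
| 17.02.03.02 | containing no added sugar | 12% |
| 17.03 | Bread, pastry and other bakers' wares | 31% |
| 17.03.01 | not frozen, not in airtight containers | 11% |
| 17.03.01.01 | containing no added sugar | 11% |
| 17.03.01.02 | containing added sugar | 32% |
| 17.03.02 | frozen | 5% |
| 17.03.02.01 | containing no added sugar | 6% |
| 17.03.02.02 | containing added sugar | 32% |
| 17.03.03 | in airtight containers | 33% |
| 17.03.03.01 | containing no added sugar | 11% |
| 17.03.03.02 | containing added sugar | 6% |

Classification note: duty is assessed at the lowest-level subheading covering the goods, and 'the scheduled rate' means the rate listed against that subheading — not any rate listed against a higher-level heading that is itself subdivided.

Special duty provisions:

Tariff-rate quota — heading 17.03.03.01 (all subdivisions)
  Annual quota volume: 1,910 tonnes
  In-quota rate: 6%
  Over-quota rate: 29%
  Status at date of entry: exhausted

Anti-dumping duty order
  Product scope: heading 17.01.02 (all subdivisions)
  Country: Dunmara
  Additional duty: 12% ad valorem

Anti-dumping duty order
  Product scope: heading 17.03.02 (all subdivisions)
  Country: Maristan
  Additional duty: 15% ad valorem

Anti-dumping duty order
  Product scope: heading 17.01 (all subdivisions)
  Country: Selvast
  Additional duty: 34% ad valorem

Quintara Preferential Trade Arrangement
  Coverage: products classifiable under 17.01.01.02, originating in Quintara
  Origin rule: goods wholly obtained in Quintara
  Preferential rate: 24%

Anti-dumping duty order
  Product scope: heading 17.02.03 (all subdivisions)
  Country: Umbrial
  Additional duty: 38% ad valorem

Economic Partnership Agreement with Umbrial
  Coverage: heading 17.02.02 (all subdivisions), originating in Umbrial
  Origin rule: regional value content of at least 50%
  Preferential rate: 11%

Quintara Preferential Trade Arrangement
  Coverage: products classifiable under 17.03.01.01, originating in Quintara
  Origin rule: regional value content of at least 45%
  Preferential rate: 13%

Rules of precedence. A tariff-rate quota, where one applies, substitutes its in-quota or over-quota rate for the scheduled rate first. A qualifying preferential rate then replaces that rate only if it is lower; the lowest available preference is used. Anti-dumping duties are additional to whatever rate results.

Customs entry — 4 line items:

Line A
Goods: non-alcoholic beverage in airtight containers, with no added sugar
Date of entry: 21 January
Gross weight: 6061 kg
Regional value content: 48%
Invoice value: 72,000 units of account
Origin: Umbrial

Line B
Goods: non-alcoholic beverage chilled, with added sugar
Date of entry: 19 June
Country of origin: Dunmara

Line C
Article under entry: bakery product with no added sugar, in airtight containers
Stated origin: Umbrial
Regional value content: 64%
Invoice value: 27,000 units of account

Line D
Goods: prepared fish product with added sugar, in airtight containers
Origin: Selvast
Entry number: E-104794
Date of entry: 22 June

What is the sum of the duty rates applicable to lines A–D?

Line A: non-alcoholic beverage → 17.02; in airtight containers → 17.02.02; with no added sugar → 17.02.02.01. Scheduled 7%. Umbrial agreement on 17.02.02: RVC < 50%. → 7%.
Line B: non-alcoholic beverage → 17.02; chilled → 17.02.03; with added sugar → 17.02.03.01. Scheduled 18%. No special measure applies. → 18%.
Line C: bakery product → 17.03; in airtight containers → 17.03.03; with no added sugar → 17.03.03.01. Scheduled 11%. quota on 17.03.03.01 exhausted → over-quota 29%; Umbrial agreement on 17.02.02: 17.03.03.01 not covered. → 29%.
Line D: prepared fish product → 17.01; in airtight containers → 17.01.02; with added sugar → 17.01.02.02. Scheduled 4%. anti-dumping (Selvast, 17.01): +34%; total 4% + 34% = 38%. → 38%.
Sum: 7% + 18% + 29% + 38% = 92%.

92%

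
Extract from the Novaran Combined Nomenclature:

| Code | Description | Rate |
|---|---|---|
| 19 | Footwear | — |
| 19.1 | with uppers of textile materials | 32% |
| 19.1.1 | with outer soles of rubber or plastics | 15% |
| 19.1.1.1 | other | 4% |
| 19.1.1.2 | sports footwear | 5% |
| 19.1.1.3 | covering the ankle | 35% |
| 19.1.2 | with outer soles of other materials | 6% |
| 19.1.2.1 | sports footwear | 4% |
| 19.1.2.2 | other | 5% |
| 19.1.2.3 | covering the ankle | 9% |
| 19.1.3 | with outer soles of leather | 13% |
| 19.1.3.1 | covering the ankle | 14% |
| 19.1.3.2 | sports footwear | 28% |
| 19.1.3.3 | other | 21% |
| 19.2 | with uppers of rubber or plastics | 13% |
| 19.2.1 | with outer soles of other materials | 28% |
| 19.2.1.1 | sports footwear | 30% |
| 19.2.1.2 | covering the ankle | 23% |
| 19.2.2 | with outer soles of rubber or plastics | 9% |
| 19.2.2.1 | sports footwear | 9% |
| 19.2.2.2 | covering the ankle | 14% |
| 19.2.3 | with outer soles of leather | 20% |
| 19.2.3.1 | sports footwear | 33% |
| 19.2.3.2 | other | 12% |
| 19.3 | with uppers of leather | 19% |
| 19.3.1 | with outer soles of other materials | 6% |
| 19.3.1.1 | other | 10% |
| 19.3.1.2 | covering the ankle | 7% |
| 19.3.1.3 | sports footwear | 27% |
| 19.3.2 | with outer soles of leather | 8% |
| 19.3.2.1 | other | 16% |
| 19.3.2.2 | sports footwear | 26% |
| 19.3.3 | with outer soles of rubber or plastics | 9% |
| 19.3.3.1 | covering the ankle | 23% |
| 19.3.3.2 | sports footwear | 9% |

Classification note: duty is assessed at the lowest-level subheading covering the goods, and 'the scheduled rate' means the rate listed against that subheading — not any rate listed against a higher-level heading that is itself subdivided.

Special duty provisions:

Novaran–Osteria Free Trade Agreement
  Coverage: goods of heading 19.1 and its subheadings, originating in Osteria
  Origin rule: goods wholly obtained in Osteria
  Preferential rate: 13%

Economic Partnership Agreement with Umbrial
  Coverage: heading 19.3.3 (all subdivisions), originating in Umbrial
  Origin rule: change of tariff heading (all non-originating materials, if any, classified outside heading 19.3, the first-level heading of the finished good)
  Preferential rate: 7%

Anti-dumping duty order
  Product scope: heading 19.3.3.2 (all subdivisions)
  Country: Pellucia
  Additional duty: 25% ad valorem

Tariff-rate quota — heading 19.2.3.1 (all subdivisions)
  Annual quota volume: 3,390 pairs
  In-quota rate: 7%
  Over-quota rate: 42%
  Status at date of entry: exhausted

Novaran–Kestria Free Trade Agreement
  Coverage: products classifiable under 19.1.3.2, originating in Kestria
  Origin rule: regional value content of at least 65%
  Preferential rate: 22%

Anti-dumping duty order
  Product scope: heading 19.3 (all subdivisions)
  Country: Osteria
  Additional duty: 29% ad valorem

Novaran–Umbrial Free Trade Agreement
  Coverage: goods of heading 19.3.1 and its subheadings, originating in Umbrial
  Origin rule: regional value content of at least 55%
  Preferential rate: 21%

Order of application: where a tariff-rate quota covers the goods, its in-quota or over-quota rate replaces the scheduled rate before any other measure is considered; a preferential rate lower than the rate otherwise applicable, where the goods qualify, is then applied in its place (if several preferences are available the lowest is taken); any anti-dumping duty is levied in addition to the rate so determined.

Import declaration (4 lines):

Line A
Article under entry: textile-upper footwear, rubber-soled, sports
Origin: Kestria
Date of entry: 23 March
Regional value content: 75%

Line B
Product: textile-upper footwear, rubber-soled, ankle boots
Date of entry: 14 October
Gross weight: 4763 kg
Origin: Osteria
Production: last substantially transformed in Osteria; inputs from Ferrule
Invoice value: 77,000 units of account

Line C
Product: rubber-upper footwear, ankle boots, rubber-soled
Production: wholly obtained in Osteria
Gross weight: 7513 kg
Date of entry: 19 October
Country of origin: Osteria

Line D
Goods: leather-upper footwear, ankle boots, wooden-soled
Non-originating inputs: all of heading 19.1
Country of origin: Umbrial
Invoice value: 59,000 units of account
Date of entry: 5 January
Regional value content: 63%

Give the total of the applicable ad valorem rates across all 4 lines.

61%

Line A: textile-upper → 19.1; rubber-soled → 19.1.1; sports → 19.1.1.2. Scheduled 5%. Kestria agreement on 19.1.3.2: 19.1.1.2 not covered. → 5%.
Line B: textile-upper → 19.1; rubber-soled → 19.1.1; ankle boots → 19.1.1.3. Scheduled 35%. Osteria agreement on 19.1: not wholly obtained. → 35%.
Line C: rubber-upper → 19.2; rubber-soled → 19.2.2; ankle boots → 19.2.2.2. Scheduled 14%. Osteria agreement on 19.1: 19.2.2.2 not covered. → 14%.
Line D: leather-upper → 19.3; wooden-soled → 19.3.1; ankle boots → 19.3.1.2. Scheduled 7%. Umbrial agreement on 19.3.3: 19.3.1.2 not covered; Umbrial agreement on 19.3.1: RVC ≥ 55% → 21% available; preference 21% not lower than 7% → no reduction. → 7%.
Sum: 5% + 35% + 14% + 7% = 61%.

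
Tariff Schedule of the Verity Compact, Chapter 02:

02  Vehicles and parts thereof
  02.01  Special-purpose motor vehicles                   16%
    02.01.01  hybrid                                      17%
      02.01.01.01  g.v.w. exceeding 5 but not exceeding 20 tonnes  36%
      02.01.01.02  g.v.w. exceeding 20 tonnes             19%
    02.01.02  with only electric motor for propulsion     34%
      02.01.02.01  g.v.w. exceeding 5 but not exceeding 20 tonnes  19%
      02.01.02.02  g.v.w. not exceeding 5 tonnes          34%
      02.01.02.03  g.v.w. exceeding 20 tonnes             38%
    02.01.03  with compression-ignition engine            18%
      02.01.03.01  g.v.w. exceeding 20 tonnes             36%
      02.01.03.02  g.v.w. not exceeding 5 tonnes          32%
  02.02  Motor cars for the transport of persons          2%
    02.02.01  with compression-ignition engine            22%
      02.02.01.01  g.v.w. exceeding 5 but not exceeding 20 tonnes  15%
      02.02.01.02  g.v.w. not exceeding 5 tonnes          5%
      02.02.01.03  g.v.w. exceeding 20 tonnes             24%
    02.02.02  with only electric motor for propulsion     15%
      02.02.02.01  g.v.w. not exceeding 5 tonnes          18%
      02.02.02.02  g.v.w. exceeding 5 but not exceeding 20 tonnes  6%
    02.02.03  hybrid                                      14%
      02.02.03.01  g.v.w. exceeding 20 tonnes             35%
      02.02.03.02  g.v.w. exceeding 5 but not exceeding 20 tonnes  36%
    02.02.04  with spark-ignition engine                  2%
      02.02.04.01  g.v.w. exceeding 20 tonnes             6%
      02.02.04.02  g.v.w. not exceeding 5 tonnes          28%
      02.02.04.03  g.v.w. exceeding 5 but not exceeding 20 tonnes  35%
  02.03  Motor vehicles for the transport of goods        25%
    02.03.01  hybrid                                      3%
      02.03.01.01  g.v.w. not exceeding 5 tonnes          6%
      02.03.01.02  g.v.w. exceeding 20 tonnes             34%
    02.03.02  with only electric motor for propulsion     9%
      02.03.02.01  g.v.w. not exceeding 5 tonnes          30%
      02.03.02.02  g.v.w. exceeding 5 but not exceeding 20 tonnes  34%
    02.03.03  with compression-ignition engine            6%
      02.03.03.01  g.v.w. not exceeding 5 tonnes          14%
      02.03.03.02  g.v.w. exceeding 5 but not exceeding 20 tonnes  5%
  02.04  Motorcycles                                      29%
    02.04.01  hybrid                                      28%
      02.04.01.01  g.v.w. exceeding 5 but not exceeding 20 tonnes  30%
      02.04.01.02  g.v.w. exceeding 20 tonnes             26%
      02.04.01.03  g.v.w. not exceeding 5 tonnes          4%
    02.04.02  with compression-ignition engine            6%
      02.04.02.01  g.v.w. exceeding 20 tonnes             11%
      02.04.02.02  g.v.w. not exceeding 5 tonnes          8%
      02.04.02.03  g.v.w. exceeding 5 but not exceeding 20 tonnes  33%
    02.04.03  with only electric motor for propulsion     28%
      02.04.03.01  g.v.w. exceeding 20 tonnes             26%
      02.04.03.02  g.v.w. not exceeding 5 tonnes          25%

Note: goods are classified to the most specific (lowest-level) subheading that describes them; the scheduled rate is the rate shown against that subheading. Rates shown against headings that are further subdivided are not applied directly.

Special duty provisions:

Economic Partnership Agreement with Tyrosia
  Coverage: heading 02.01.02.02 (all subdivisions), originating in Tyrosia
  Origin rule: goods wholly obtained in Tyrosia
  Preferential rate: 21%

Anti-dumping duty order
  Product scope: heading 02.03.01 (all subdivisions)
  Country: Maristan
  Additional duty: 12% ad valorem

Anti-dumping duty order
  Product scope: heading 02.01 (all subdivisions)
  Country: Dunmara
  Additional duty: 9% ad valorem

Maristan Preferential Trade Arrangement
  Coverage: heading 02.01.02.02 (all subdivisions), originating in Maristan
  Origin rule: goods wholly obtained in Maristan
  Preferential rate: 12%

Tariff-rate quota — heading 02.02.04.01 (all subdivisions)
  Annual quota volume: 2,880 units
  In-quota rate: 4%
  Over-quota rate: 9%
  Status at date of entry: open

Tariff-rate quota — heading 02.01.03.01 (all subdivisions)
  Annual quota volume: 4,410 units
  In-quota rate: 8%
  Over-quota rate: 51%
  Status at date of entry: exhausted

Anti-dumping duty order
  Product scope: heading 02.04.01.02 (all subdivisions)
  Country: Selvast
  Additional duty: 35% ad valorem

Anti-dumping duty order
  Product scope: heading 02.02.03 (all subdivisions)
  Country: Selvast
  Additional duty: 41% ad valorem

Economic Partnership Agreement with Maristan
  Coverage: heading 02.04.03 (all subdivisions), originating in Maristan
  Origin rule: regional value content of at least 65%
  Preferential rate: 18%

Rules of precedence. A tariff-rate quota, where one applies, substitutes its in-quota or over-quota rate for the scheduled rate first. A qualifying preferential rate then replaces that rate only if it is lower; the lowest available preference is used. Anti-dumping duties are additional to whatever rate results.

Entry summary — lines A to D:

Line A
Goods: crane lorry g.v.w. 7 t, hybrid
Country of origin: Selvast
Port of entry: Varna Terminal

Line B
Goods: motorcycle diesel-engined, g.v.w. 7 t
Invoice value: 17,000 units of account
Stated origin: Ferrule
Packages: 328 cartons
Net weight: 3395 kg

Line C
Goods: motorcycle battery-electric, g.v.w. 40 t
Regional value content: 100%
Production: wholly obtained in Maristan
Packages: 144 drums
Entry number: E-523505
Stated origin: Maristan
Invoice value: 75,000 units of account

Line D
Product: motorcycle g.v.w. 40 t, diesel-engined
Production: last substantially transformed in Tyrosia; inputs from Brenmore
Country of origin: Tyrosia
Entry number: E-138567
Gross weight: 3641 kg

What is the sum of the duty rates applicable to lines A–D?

Line A: crane lorry → 02.01; hybrid → 02.01.01; g.v.w. 7 t → 02.01.01.01. Scheduled 36%. No special measure applies. → 36%.
Line B: motorcycle → 02.04; diesel-engined → 02.04.02; g.v.w. 7 t → 02.04.02.03. Scheduled 33%. No special measure applies. → 33%.
Line C: motorcycle → 02.04; battery-electric → 02.04.03; g.v.w. 40 t → 02.04.03.01. Scheduled 26%. Maristan agreement on 02.01.02.02: 02.04.03.01 not covered; Maristan agreement on 02.04.03: RVC ≥ 65% → 18% available; preferential 18%. → 18%.
Line D: motorcycle → 02.04; diesel-engined → 02.04.02; g.v.w. 40 t → 02.04.02.01. Scheduled 11%. Tyrosia agreement on 02.01.02.02: 02.04.02.01 not covered. → 11%.
Sum: 36% + 33% + 18% + 11% = 98%.

98%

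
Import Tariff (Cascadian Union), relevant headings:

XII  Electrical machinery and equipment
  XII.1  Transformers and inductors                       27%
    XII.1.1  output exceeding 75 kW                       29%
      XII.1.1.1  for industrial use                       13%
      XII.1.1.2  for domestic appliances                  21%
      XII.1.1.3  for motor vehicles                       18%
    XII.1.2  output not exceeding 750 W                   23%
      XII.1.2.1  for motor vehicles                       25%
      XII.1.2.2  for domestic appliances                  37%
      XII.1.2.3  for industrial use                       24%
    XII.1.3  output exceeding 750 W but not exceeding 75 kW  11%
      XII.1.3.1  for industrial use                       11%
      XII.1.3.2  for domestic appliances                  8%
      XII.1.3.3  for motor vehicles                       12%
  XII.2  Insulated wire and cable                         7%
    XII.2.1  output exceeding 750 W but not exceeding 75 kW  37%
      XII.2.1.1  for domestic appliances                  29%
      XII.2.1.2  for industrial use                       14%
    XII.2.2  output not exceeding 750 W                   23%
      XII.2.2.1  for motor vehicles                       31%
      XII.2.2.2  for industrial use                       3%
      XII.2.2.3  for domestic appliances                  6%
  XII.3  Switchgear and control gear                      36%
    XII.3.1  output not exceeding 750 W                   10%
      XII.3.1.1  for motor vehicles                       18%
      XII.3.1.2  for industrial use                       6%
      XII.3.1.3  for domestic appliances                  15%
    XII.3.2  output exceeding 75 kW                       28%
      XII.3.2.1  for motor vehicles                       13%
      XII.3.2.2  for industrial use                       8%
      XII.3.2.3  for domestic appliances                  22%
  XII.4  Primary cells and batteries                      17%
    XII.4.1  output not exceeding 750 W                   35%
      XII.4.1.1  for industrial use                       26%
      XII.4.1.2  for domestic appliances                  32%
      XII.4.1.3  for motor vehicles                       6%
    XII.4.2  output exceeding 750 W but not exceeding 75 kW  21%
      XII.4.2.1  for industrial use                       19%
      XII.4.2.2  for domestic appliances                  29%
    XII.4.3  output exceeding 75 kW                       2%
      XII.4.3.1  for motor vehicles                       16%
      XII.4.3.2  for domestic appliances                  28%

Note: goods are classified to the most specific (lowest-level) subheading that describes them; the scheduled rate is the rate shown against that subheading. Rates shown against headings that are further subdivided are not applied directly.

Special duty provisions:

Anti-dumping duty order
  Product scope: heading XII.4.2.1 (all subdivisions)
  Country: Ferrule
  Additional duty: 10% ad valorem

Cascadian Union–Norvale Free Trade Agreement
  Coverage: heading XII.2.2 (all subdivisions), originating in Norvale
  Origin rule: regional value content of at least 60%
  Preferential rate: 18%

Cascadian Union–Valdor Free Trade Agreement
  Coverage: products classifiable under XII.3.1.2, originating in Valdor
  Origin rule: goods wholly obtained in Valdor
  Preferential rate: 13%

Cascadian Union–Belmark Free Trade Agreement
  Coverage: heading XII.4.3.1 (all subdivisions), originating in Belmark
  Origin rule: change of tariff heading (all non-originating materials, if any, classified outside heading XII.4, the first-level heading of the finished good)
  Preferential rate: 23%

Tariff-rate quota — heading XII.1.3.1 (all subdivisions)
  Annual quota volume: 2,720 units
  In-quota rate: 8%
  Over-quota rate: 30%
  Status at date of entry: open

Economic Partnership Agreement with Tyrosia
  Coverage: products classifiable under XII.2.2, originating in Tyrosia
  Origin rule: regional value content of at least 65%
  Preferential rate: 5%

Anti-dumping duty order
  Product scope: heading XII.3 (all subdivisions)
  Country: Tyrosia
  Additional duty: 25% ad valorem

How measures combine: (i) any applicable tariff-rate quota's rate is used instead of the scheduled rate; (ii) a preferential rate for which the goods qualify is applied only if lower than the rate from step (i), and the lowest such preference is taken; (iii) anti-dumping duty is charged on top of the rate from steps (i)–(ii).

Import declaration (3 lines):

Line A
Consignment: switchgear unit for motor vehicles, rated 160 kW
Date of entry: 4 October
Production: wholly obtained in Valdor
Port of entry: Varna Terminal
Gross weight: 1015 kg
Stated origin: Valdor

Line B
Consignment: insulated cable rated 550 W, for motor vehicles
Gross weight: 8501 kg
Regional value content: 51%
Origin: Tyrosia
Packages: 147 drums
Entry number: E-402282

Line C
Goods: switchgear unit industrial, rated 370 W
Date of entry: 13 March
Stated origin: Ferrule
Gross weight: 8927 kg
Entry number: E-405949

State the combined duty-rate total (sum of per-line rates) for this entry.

50%

Line A: switchgear unit → XII.3; rated 160 kW → XII.3.2; for motor vehicles → XII.3.2.1. Scheduled 13%. Valdor agreement on XII.3.1.2: XII.3.2.1 not covered. → 13%.
Line B: insulated cable → XII.2; rated 550 W → XII.2.2; for motor vehicles → XII.2.2.1. Scheduled 31%. Tyrosia agreement on XII.2.2: RVC < 65%. → 31%.
Line C: switchgear unit → XII.3; rated 370 W → XII.3.1; industrial → XII.3.1.2. Scheduled 6%. No special measure applies. → 6%.
Sum: 13% + 31% + 6% = 50%.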